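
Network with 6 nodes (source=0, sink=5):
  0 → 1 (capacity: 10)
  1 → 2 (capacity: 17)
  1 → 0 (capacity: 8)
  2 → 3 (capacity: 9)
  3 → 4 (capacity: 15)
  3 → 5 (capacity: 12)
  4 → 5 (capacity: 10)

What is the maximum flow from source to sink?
Maximum flow = 9

Max flow: 9

Flow assignment:
  0 → 1: 9/10
  1 → 2: 9/17
  2 → 3: 9/9
  3 → 5: 9/12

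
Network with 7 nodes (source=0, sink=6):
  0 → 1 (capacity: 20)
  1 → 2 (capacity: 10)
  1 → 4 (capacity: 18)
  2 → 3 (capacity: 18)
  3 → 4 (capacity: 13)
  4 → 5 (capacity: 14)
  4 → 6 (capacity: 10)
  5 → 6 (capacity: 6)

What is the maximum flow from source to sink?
Maximum flow = 16

Max flow: 16

Flow assignment:
  0 → 1: 16/20
  1 → 2: 2/10
  1 → 4: 14/18
  2 → 3: 2/18
  3 → 4: 2/13
  4 → 5: 6/14
  4 → 6: 10/10
  5 → 6: 6/6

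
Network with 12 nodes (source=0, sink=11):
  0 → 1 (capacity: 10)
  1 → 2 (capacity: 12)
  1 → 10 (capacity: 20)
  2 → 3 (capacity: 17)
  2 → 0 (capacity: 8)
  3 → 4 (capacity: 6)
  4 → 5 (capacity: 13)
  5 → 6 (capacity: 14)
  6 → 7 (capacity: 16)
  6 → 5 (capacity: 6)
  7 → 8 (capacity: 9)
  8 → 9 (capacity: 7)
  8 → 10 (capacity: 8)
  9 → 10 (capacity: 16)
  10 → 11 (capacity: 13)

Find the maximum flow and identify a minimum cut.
Max flow = 10, Min cut edges: (0,1)

Maximum flow: 10
Minimum cut: (0,1)
Partition: S = [0], T = [1, 2, 3, 4, 5, 6, 7, 8, 9, 10, 11]

Max-flow min-cut theorem verified: both equal 10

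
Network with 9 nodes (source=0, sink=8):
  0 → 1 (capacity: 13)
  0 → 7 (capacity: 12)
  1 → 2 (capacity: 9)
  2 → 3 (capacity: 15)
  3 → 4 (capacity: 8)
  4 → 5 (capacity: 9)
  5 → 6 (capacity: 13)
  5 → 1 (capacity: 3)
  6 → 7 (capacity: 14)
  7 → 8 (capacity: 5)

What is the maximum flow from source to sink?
Maximum flow = 5

Max flow: 5

Flow assignment:
  0 → 1: 5/13
  1 → 2: 8/9
  2 → 3: 8/15
  3 → 4: 8/8
  4 → 5: 8/9
  5 → 6: 5/13
  5 → 1: 3/3
  6 → 7: 5/14
  7 → 8: 5/5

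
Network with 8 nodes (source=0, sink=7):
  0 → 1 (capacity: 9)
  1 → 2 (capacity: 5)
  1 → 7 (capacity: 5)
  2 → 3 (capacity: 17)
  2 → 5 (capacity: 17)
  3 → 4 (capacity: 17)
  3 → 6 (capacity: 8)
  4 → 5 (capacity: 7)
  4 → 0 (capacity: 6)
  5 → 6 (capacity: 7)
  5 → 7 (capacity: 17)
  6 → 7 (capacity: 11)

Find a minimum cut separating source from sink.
Min cut value = 9, edges: (0,1)

Min cut value: 9
Partition: S = [0], T = [1, 2, 3, 4, 5, 6, 7]
Cut edges: (0,1)

By max-flow min-cut theorem, max flow = min cut = 9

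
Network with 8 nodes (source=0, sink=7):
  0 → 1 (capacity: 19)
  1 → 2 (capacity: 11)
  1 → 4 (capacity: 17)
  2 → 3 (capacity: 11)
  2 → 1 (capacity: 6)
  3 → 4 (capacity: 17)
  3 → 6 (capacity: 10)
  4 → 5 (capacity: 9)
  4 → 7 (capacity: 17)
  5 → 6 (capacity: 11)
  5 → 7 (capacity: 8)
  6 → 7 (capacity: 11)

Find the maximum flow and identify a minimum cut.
Max flow = 19, Min cut edges: (0,1)

Maximum flow: 19
Minimum cut: (0,1)
Partition: S = [0], T = [1, 2, 3, 4, 5, 6, 7]

Max-flow min-cut theorem verified: both equal 19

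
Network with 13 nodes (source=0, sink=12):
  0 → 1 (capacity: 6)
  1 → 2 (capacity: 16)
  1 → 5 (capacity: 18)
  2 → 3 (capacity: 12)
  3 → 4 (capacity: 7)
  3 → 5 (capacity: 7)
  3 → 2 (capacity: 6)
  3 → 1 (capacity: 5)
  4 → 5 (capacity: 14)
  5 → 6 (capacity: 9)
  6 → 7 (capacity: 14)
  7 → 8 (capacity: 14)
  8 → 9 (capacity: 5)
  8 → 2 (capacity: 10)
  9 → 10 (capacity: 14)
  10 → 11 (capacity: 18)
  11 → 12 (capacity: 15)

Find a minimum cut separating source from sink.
Min cut value = 5, edges: (8,9)

Min cut value: 5
Partition: S = [0, 1, 2, 3, 4, 5, 6, 7, 8], T = [9, 10, 11, 12]
Cut edges: (8,9)

By max-flow min-cut theorem, max flow = min cut = 5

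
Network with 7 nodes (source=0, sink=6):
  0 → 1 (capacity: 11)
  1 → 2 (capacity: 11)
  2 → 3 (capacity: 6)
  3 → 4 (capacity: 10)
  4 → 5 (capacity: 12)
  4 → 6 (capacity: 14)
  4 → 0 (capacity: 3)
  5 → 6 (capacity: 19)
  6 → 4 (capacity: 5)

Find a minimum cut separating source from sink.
Min cut value = 6, edges: (2,3)

Min cut value: 6
Partition: S = [0, 1, 2], T = [3, 4, 5, 6]
Cut edges: (2,3)

By max-flow min-cut theorem, max flow = min cut = 6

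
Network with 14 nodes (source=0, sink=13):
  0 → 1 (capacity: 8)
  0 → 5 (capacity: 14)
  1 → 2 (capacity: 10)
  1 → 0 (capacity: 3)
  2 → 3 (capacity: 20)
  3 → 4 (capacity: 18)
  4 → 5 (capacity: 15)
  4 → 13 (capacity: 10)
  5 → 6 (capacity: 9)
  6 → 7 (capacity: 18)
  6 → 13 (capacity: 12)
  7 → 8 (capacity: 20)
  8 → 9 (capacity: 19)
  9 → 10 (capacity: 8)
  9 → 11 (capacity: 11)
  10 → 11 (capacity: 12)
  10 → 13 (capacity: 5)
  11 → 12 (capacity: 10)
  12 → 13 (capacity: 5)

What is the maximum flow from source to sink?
Maximum flow = 17

Max flow: 17

Flow assignment:
  0 → 1: 8/8
  0 → 5: 9/14
  1 → 2: 8/10
  2 → 3: 8/20
  3 → 4: 8/18
  4 → 13: 8/10
  5 → 6: 9/9
  6 → 13: 9/12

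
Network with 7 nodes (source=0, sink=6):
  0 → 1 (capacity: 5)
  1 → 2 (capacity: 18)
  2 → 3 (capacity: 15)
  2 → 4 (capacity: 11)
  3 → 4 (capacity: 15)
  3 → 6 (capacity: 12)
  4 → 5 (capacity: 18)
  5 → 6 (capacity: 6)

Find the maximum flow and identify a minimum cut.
Max flow = 5, Min cut edges: (0,1)

Maximum flow: 5
Minimum cut: (0,1)
Partition: S = [0], T = [1, 2, 3, 4, 5, 6]

Max-flow min-cut theorem verified: both equal 5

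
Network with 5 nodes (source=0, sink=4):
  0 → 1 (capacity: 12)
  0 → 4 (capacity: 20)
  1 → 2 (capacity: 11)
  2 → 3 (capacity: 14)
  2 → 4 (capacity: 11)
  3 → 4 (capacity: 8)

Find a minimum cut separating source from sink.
Min cut value = 31, edges: (0,4), (1,2)

Min cut value: 31
Partition: S = [0, 1], T = [2, 3, 4]
Cut edges: (0,4), (1,2)

By max-flow min-cut theorem, max flow = min cut = 31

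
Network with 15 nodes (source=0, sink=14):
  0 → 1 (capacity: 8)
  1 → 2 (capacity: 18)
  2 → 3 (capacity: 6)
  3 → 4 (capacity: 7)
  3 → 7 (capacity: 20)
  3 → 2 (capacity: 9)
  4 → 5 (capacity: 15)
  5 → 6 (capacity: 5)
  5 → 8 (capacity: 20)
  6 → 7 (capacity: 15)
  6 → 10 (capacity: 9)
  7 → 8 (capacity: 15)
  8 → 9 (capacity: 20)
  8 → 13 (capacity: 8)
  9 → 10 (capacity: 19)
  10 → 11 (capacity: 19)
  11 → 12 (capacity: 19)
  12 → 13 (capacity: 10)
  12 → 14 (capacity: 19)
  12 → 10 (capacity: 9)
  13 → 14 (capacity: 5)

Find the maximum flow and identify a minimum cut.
Max flow = 6, Min cut edges: (2,3)

Maximum flow: 6
Minimum cut: (2,3)
Partition: S = [0, 1, 2], T = [3, 4, 5, 6, 7, 8, 9, 10, 11, 12, 13, 14]

Max-flow min-cut theorem verified: both equal 6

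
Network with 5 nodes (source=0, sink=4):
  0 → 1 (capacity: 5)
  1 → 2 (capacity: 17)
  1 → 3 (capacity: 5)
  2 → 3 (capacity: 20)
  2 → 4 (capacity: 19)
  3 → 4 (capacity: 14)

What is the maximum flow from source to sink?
Maximum flow = 5

Max flow: 5

Flow assignment:
  0 → 1: 5/5
  1 → 2: 5/17
  2 → 4: 5/19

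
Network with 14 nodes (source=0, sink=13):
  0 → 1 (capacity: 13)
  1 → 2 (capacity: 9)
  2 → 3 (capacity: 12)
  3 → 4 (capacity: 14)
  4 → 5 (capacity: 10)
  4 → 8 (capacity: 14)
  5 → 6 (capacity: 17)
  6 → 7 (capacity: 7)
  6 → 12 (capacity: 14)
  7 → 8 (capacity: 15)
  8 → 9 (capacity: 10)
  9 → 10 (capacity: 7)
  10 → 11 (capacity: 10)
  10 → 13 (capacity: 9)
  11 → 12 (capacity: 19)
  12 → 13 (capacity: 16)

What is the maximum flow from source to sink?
Maximum flow = 9

Max flow: 9

Flow assignment:
  0 → 1: 9/13
  1 → 2: 9/9
  2 → 3: 9/12
  3 → 4: 9/14
  4 → 5: 9/10
  5 → 6: 9/17
  6 → 12: 9/14
  12 → 13: 9/16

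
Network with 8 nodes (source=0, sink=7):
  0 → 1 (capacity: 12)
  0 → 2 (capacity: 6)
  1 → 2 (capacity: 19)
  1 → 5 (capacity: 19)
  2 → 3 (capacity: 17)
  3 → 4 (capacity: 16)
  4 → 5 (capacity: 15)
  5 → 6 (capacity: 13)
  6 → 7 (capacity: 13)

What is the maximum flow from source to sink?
Maximum flow = 13

Max flow: 13

Flow assignment:
  0 → 1: 7/12
  0 → 2: 6/6
  1 → 5: 7/19
  2 → 3: 6/17
  3 → 4: 6/16
  4 → 5: 6/15
  5 → 6: 13/13
  6 → 7: 13/13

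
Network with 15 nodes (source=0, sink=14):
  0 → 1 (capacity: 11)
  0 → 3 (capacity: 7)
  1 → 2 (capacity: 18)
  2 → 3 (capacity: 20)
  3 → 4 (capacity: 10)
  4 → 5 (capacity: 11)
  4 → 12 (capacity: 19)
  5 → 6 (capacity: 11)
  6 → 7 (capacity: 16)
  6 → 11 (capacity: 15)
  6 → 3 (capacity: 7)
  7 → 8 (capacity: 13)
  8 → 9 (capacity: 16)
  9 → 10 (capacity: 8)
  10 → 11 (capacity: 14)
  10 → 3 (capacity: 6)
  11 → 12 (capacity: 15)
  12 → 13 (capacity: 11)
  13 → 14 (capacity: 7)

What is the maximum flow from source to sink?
Maximum flow = 7

Max flow: 7

Flow assignment:
  0 → 1: 7/11
  1 → 2: 7/18
  2 → 3: 7/20
  3 → 4: 7/10
  4 → 12: 7/19
  12 → 13: 7/11
  13 → 14: 7/7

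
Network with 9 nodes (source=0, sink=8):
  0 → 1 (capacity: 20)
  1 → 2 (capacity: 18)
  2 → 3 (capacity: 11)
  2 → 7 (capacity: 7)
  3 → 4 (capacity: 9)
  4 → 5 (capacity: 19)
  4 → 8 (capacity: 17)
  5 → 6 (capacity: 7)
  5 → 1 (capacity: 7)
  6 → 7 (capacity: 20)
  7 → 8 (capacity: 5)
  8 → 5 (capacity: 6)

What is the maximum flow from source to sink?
Maximum flow = 14

Max flow: 14

Flow assignment:
  0 → 1: 14/20
  1 → 2: 14/18
  2 → 3: 9/11
  2 → 7: 5/7
  3 → 4: 9/9
  4 → 8: 9/17
  7 → 8: 5/5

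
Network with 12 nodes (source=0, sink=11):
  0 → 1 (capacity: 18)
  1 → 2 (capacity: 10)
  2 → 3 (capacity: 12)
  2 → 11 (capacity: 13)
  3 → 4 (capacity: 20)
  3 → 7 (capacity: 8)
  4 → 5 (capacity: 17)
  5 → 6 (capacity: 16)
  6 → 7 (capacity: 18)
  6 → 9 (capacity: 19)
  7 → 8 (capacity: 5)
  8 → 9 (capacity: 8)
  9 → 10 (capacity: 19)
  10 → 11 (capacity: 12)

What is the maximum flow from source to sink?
Maximum flow = 10

Max flow: 10

Flow assignment:
  0 → 1: 10/18
  1 → 2: 10/10
  2 → 11: 10/13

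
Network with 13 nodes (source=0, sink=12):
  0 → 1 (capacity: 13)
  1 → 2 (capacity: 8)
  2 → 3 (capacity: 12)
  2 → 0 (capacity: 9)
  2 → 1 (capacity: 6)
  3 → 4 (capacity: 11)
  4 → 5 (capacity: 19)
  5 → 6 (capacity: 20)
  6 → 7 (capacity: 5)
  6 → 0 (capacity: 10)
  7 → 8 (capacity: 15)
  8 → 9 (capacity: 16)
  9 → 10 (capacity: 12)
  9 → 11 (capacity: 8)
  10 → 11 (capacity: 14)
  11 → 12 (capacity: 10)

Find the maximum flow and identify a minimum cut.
Max flow = 5, Min cut edges: (6,7)

Maximum flow: 5
Minimum cut: (6,7)
Partition: S = [0, 1, 2, 3, 4, 5, 6], T = [7, 8, 9, 10, 11, 12]

Max-flow min-cut theorem verified: both equal 5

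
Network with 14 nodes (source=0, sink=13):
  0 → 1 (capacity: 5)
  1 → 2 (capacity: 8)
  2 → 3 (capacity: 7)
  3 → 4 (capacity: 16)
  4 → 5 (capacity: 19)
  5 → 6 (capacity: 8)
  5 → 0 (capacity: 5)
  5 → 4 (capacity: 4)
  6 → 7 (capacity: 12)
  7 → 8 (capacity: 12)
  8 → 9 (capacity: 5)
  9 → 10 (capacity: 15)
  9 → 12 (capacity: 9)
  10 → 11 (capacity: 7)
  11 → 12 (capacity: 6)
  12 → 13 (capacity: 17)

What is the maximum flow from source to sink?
Maximum flow = 5

Max flow: 5

Flow assignment:
  0 → 1: 5/5
  1 → 2: 5/8
  2 → 3: 5/7
  3 → 4: 5/16
  4 → 5: 5/19
  5 → 6: 5/8
  6 → 7: 5/12
  7 → 8: 5/12
  8 → 9: 5/5
  9 → 12: 5/9
  12 → 13: 5/17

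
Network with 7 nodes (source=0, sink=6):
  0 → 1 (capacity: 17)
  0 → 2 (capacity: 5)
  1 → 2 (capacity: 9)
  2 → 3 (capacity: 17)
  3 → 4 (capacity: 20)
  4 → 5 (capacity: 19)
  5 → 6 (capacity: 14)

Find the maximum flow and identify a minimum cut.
Max flow = 14, Min cut edges: (5,6)

Maximum flow: 14
Minimum cut: (5,6)
Partition: S = [0, 1, 2, 3, 4, 5], T = [6]

Max-flow min-cut theorem verified: both equal 14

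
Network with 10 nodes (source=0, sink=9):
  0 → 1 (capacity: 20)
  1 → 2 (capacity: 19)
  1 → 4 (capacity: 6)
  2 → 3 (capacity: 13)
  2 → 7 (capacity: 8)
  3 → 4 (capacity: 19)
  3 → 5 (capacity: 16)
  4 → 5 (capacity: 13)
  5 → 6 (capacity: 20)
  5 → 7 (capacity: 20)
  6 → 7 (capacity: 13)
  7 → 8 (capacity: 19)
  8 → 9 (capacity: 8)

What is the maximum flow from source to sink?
Maximum flow = 8

Max flow: 8

Flow assignment:
  0 → 1: 8/20
  1 → 2: 8/19
  2 → 3: 8/13
  3 → 5: 8/16
  5 → 7: 8/20
  7 → 8: 8/19
  8 → 9: 8/8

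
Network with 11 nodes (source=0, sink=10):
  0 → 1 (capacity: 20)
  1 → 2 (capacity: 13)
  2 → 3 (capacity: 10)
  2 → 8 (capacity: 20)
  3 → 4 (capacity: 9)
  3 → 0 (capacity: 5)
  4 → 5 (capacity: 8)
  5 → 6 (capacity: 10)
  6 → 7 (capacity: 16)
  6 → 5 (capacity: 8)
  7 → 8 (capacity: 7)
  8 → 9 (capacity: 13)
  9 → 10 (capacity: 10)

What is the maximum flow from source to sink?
Maximum flow = 10

Max flow: 10

Flow assignment:
  0 → 1: 10/20
  1 → 2: 10/13
  2 → 8: 10/20
  8 → 9: 10/13
  9 → 10: 10/10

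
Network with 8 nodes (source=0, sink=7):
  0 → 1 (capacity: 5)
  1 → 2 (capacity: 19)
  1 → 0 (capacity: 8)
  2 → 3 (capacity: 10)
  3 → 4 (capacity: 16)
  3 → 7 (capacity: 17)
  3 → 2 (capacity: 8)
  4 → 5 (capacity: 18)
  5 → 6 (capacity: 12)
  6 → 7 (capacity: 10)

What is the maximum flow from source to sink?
Maximum flow = 5

Max flow: 5

Flow assignment:
  0 → 1: 5/5
  1 → 2: 5/19
  2 → 3: 5/10
  3 → 7: 5/17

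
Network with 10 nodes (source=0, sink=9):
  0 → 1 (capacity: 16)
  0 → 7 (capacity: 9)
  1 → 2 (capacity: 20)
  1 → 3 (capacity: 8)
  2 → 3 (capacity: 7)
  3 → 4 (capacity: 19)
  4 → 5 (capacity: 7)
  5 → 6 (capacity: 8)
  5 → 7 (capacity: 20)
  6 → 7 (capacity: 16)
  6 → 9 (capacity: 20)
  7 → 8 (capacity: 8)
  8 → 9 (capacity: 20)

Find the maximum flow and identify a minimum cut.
Max flow = 15, Min cut edges: (4,5), (7,8)

Maximum flow: 15
Minimum cut: (4,5), (7,8)
Partition: S = [0, 1, 2, 3, 4, 7], T = [5, 6, 8, 9]

Max-flow min-cut theorem verified: both equal 15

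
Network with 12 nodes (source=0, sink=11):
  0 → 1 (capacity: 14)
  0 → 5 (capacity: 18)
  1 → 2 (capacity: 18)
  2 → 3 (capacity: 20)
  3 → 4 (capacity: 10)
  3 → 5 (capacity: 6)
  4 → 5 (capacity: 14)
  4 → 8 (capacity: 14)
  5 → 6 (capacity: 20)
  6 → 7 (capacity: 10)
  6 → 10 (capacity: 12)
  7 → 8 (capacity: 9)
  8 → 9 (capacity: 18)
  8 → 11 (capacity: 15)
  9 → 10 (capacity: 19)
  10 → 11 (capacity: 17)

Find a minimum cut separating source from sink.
Min cut value = 30, edges: (3,4), (5,6)

Min cut value: 30
Partition: S = [0, 1, 2, 3, 5], T = [4, 6, 7, 8, 9, 10, 11]
Cut edges: (3,4), (5,6)

By max-flow min-cut theorem, max flow = min cut = 30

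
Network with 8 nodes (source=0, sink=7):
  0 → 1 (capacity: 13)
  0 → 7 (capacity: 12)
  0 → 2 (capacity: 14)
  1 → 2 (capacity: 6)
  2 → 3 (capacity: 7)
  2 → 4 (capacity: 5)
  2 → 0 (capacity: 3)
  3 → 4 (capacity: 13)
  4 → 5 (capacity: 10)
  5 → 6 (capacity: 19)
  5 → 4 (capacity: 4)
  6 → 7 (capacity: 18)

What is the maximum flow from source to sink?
Maximum flow = 22

Max flow: 22

Flow assignment:
  0 → 1: 6/13
  0 → 7: 12/12
  0 → 2: 4/14
  1 → 2: 6/6
  2 → 3: 5/7
  2 → 4: 5/5
  3 → 4: 5/13
  4 → 5: 10/10
  5 → 6: 10/19
  6 → 7: 10/18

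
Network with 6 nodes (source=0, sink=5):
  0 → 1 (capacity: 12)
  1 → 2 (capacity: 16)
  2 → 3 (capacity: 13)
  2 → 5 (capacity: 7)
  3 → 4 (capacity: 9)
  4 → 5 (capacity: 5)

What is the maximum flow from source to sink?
Maximum flow = 12

Max flow: 12

Flow assignment:
  0 → 1: 12/12
  1 → 2: 12/16
  2 → 3: 5/13
  2 → 5: 7/7
  3 → 4: 5/9
  4 → 5: 5/5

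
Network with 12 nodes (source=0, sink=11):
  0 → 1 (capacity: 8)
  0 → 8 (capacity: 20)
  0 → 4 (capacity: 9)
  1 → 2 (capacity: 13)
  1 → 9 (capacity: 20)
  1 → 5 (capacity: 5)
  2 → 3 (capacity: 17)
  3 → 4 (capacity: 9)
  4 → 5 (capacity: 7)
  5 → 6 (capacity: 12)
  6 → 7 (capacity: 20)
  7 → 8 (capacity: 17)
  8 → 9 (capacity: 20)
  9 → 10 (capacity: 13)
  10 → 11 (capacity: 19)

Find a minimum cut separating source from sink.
Min cut value = 13, edges: (9,10)

Min cut value: 13
Partition: S = [0, 1, 2, 3, 4, 5, 6, 7, 8, 9], T = [10, 11]
Cut edges: (9,10)

By max-flow min-cut theorem, max flow = min cut = 13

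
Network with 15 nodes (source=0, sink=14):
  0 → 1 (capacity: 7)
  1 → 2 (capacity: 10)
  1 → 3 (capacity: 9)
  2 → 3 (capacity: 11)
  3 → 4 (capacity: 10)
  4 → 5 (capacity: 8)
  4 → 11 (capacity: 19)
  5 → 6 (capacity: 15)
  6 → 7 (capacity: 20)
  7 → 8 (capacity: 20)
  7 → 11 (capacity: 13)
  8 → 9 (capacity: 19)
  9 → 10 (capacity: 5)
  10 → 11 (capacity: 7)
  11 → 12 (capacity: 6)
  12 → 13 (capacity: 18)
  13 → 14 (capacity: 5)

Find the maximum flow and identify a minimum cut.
Max flow = 5, Min cut edges: (13,14)

Maximum flow: 5
Minimum cut: (13,14)
Partition: S = [0, 1, 2, 3, 4, 5, 6, 7, 8, 9, 10, 11, 12, 13], T = [14]

Max-flow min-cut theorem verified: both equal 5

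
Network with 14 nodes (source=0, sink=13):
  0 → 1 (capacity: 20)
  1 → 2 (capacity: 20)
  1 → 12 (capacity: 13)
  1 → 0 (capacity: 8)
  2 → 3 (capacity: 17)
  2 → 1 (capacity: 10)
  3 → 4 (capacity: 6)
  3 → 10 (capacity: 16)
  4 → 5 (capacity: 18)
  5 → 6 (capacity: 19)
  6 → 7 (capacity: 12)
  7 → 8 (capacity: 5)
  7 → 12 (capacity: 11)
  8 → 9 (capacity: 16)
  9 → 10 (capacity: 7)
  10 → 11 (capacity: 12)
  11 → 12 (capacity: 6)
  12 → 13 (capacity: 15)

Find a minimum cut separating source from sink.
Min cut value = 15, edges: (12,13)

Min cut value: 15
Partition: S = [0, 1, 2, 3, 4, 5, 6, 7, 8, 9, 10, 11, 12], T = [13]
Cut edges: (12,13)

By max-flow min-cut theorem, max flow = min cut = 15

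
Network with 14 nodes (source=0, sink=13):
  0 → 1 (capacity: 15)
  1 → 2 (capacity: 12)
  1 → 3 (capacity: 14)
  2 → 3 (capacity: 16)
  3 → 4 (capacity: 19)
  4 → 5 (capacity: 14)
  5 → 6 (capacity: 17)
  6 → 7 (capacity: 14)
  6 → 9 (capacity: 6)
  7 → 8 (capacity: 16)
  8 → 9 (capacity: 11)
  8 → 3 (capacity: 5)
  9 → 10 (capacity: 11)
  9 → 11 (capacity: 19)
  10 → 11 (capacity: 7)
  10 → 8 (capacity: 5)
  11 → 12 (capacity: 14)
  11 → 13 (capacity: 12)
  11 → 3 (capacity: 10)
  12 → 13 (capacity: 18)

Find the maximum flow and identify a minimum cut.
Max flow = 14, Min cut edges: (4,5)

Maximum flow: 14
Minimum cut: (4,5)
Partition: S = [0, 1, 2, 3, 4], T = [5, 6, 7, 8, 9, 10, 11, 12, 13]

Max-flow min-cut theorem verified: both equal 14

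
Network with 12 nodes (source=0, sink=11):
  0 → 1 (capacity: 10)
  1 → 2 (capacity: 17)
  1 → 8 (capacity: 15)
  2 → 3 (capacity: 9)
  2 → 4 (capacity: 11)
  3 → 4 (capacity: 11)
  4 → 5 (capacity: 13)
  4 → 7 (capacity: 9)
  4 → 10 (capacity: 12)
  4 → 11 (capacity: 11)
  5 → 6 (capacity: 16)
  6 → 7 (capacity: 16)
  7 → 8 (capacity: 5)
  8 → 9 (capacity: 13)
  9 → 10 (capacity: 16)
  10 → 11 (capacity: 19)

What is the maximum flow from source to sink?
Maximum flow = 10

Max flow: 10

Flow assignment:
  0 → 1: 10/10
  1 → 2: 10/17
  2 → 4: 10/11
  4 → 11: 10/11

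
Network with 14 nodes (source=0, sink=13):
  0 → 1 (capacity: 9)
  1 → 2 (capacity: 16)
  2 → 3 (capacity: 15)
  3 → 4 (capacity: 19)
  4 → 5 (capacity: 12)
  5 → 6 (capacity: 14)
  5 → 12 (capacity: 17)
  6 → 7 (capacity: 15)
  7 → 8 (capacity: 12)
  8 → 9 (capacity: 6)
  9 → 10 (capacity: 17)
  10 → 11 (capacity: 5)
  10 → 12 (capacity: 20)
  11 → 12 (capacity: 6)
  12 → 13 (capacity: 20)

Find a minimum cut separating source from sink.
Min cut value = 9, edges: (0,1)

Min cut value: 9
Partition: S = [0], T = [1, 2, 3, 4, 5, 6, 7, 8, 9, 10, 11, 12, 13]
Cut edges: (0,1)

By max-flow min-cut theorem, max flow = min cut = 9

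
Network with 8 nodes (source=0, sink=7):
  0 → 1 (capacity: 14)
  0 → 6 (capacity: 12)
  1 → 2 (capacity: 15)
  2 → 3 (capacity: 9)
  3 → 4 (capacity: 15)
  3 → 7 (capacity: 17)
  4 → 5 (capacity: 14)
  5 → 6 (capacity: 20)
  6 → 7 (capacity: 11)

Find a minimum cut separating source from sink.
Min cut value = 20, edges: (2,3), (6,7)

Min cut value: 20
Partition: S = [0, 1, 2, 4, 5, 6], T = [3, 7]
Cut edges: (2,3), (6,7)

By max-flow min-cut theorem, max flow = min cut = 20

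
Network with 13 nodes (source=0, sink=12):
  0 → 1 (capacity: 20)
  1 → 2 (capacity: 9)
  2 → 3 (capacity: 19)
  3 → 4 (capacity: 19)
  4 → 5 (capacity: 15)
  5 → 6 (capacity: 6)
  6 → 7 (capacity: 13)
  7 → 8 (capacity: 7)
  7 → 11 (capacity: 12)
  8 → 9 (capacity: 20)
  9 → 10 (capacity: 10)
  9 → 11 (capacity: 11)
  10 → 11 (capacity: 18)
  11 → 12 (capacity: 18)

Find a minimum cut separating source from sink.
Min cut value = 6, edges: (5,6)

Min cut value: 6
Partition: S = [0, 1, 2, 3, 4, 5], T = [6, 7, 8, 9, 10, 11, 12]
Cut edges: (5,6)

By max-flow min-cut theorem, max flow = min cut = 6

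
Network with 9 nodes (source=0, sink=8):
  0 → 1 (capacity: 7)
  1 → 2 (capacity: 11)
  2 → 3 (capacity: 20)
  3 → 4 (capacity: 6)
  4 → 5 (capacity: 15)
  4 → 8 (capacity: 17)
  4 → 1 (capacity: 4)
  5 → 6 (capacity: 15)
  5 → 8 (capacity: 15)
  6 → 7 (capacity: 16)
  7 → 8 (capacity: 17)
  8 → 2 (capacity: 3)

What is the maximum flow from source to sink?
Maximum flow = 6

Max flow: 6

Flow assignment:
  0 → 1: 6/7
  1 → 2: 6/11
  2 → 3: 6/20
  3 → 4: 6/6
  4 → 8: 6/17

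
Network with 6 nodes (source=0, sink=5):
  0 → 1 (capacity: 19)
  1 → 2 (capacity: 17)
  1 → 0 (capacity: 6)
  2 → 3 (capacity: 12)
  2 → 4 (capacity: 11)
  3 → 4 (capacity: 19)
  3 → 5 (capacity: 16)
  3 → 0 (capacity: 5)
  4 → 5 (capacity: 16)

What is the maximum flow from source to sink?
Maximum flow = 17

Max flow: 17

Flow assignment:
  0 → 1: 17/19
  1 → 2: 17/17
  2 → 3: 12/12
  2 → 4: 5/11
  3 → 5: 12/16
  4 → 5: 5/16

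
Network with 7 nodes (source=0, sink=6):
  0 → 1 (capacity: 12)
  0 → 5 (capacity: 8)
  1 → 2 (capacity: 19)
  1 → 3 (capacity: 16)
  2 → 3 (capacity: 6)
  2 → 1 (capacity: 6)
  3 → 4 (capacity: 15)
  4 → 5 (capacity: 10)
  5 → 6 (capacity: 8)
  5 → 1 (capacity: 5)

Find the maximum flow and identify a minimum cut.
Max flow = 8, Min cut edges: (5,6)

Maximum flow: 8
Minimum cut: (5,6)
Partition: S = [0, 1, 2, 3, 4, 5], T = [6]

Max-flow min-cut theorem verified: both equal 8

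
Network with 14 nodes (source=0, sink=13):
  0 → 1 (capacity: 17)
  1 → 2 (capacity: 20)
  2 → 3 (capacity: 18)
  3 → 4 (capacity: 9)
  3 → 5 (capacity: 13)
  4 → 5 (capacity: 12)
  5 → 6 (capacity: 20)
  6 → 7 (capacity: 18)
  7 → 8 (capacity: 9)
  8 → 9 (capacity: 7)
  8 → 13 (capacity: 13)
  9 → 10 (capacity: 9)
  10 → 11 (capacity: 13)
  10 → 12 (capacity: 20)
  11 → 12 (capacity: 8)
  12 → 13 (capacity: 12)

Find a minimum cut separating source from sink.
Min cut value = 9, edges: (7,8)

Min cut value: 9
Partition: S = [0, 1, 2, 3, 4, 5, 6, 7], T = [8, 9, 10, 11, 12, 13]
Cut edges: (7,8)

By max-flow min-cut theorem, max flow = min cut = 9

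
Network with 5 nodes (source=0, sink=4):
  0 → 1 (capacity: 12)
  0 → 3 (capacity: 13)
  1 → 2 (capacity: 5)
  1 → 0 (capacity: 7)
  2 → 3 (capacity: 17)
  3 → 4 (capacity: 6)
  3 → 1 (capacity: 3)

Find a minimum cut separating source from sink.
Min cut value = 6, edges: (3,4)

Min cut value: 6
Partition: S = [0, 1, 2, 3], T = [4]
Cut edges: (3,4)

By max-flow min-cut theorem, max flow = min cut = 6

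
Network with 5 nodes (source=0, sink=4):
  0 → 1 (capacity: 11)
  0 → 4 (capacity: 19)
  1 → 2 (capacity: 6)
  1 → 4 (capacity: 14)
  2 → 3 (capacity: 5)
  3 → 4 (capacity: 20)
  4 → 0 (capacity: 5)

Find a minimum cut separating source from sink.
Min cut value = 30, edges: (0,1), (0,4)

Min cut value: 30
Partition: S = [0], T = [1, 2, 3, 4]
Cut edges: (0,1), (0,4)

By max-flow min-cut theorem, max flow = min cut = 30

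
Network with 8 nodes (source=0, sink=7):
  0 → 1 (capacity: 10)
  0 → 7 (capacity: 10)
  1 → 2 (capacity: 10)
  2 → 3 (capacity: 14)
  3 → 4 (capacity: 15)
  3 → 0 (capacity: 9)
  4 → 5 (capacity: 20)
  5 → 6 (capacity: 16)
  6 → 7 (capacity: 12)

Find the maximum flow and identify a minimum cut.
Max flow = 20, Min cut edges: (0,7), (1,2)

Maximum flow: 20
Minimum cut: (0,7), (1,2)
Partition: S = [0, 1], T = [2, 3, 4, 5, 6, 7]

Max-flow min-cut theorem verified: both equal 20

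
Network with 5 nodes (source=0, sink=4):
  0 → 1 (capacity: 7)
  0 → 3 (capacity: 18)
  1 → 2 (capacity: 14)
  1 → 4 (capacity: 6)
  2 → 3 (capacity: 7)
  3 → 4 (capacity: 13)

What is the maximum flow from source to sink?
Maximum flow = 19

Max flow: 19

Flow assignment:
  0 → 1: 7/7
  0 → 3: 12/18
  1 → 2: 1/14
  1 → 4: 6/6
  2 → 3: 1/7
  3 → 4: 13/13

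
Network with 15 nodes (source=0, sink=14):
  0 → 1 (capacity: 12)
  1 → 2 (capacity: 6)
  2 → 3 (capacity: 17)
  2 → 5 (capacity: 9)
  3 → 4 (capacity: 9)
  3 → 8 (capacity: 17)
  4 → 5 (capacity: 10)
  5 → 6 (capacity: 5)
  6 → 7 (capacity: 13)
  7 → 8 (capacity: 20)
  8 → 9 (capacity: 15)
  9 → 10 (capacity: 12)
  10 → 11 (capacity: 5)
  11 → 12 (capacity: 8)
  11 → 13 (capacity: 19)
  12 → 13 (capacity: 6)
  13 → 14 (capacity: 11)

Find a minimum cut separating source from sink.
Min cut value = 5, edges: (10,11)

Min cut value: 5
Partition: S = [0, 1, 2, 3, 4, 5, 6, 7, 8, 9, 10], T = [11, 12, 13, 14]
Cut edges: (10,11)

By max-flow min-cut theorem, max flow = min cut = 5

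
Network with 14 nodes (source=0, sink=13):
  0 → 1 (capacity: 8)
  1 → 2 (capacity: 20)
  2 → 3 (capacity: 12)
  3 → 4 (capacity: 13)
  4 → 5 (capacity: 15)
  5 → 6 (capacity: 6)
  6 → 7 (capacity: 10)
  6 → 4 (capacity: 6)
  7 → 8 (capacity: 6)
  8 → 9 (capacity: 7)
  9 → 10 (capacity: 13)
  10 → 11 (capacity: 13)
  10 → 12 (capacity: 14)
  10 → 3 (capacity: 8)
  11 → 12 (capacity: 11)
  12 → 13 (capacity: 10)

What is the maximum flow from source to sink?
Maximum flow = 6

Max flow: 6

Flow assignment:
  0 → 1: 6/8
  1 → 2: 6/20
  2 → 3: 6/12
  3 → 4: 6/13
  4 → 5: 6/15
  5 → 6: 6/6
  6 → 7: 6/10
  7 → 8: 6/6
  8 → 9: 6/7
  9 → 10: 6/13
  10 → 12: 6/14
  12 → 13: 6/10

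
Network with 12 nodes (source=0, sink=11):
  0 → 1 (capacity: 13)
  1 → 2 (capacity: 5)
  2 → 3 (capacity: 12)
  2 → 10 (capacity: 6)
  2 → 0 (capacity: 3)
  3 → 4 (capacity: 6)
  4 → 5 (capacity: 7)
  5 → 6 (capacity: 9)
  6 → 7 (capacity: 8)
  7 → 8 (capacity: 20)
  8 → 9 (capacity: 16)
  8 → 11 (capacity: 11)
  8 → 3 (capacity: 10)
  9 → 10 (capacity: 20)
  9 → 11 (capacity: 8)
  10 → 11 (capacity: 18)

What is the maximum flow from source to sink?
Maximum flow = 5

Max flow: 5

Flow assignment:
  0 → 1: 5/13
  1 → 2: 5/5
  2 → 10: 5/6
  10 → 11: 5/18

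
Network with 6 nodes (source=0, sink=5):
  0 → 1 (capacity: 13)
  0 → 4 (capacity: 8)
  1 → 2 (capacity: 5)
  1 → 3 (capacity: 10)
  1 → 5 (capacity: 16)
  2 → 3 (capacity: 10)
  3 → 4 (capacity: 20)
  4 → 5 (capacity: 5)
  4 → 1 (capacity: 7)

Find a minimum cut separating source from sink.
Min cut value = 21, edges: (1,5), (4,5)

Min cut value: 21
Partition: S = [0, 1, 2, 3, 4], T = [5]
Cut edges: (1,5), (4,5)

By max-flow min-cut theorem, max flow = min cut = 21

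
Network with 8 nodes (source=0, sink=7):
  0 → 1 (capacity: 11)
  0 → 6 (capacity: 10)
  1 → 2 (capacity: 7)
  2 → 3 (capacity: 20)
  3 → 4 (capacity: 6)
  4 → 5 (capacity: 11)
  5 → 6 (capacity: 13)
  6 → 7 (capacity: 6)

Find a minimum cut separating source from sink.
Min cut value = 6, edges: (6,7)

Min cut value: 6
Partition: S = [0, 1, 2, 3, 4, 5, 6], T = [7]
Cut edges: (6,7)

By max-flow min-cut theorem, max flow = min cut = 6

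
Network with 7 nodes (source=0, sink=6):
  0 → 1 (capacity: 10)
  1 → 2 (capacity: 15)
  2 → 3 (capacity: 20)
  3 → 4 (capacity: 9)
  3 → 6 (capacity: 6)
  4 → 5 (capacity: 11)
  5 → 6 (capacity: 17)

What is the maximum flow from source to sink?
Maximum flow = 10

Max flow: 10

Flow assignment:
  0 → 1: 10/10
  1 → 2: 10/15
  2 → 3: 10/20
  3 → 4: 4/9
  3 → 6: 6/6
  4 → 5: 4/11
  5 → 6: 4/17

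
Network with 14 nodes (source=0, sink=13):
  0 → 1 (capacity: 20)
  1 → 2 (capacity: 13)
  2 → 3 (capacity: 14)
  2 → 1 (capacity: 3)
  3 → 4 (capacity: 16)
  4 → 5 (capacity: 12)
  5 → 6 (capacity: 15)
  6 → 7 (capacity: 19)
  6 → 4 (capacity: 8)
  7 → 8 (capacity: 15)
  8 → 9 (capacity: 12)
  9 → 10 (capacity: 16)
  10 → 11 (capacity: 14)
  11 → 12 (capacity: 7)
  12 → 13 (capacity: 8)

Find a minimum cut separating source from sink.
Min cut value = 7, edges: (11,12)

Min cut value: 7
Partition: S = [0, 1, 2, 3, 4, 5, 6, 7, 8, 9, 10, 11], T = [12, 13]
Cut edges: (11,12)

By max-flow min-cut theorem, max flow = min cut = 7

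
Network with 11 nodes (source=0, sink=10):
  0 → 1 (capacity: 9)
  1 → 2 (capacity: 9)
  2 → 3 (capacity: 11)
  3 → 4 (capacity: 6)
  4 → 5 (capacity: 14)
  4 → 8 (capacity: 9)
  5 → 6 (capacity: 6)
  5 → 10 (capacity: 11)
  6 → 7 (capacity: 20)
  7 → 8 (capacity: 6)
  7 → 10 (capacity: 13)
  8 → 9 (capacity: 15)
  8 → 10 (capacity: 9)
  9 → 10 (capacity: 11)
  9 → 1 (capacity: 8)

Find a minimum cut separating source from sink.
Min cut value = 6, edges: (3,4)

Min cut value: 6
Partition: S = [0, 1, 2, 3], T = [4, 5, 6, 7, 8, 9, 10]
Cut edges: (3,4)

By max-flow min-cut theorem, max flow = min cut = 6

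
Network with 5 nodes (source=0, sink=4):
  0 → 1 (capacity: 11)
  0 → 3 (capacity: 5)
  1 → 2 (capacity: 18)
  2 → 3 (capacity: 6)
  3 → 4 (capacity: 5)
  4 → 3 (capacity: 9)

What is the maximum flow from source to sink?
Maximum flow = 5

Max flow: 5

Flow assignment:
  0 → 1: 5/11
  1 → 2: 5/18
  2 → 3: 5/6
  3 → 4: 5/5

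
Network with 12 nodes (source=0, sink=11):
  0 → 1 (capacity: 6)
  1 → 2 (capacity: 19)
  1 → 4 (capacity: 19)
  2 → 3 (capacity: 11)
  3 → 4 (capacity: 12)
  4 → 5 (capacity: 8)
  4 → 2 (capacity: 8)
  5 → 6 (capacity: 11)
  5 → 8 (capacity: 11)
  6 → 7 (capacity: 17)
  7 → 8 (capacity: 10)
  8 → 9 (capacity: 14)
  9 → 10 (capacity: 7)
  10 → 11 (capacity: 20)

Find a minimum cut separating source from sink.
Min cut value = 6, edges: (0,1)

Min cut value: 6
Partition: S = [0], T = [1, 2, 3, 4, 5, 6, 7, 8, 9, 10, 11]
Cut edges: (0,1)

By max-flow min-cut theorem, max flow = min cut = 6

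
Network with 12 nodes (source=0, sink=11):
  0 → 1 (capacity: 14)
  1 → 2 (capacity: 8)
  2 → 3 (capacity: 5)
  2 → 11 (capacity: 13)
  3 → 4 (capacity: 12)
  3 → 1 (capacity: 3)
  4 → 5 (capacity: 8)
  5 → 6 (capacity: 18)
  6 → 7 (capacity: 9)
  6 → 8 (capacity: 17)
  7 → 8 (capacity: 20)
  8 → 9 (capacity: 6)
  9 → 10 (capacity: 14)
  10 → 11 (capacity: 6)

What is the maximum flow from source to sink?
Maximum flow = 8

Max flow: 8

Flow assignment:
  0 → 1: 8/14
  1 → 2: 8/8
  2 → 11: 8/13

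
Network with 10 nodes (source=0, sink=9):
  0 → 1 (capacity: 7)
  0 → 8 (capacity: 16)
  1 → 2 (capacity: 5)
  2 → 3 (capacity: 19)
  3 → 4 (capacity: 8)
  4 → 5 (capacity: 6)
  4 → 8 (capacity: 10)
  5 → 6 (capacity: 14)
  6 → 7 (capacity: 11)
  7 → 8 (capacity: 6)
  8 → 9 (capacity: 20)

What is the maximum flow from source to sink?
Maximum flow = 20

Max flow: 20

Flow assignment:
  0 → 1: 5/7
  0 → 8: 15/16
  1 → 2: 5/5
  2 → 3: 5/19
  3 → 4: 5/8
  4 → 8: 5/10
  8 → 9: 20/20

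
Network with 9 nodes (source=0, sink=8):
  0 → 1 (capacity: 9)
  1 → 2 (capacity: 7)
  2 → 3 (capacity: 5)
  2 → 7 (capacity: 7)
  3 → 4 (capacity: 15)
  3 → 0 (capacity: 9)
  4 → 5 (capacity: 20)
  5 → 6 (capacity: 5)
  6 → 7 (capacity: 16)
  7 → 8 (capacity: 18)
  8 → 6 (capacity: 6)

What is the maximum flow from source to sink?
Maximum flow = 7

Max flow: 7

Flow assignment:
  0 → 1: 7/9
  1 → 2: 7/7
  2 → 7: 7/7
  7 → 8: 7/18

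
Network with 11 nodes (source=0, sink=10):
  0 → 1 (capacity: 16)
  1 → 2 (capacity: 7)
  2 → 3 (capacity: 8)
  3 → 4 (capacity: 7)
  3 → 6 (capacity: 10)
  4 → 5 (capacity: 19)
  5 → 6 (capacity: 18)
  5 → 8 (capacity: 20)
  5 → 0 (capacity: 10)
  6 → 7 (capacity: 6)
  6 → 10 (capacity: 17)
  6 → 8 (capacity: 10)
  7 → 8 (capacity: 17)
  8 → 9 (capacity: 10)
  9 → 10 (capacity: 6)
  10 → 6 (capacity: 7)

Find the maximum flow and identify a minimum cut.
Max flow = 7, Min cut edges: (1,2)

Maximum flow: 7
Minimum cut: (1,2)
Partition: S = [0, 1], T = [2, 3, 4, 5, 6, 7, 8, 9, 10]

Max-flow min-cut theorem verified: both equal 7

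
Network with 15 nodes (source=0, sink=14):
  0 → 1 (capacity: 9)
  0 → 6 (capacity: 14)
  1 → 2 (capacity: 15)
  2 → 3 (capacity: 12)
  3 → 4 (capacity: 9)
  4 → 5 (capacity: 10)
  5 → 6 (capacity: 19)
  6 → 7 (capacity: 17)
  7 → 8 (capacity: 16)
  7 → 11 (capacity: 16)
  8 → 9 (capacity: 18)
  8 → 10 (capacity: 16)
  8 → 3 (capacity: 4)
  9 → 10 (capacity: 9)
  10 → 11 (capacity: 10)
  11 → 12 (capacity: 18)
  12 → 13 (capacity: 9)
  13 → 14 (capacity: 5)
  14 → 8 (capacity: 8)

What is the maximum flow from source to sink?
Maximum flow = 5

Max flow: 5

Flow assignment:
  0 → 1: 5/9
  1 → 2: 5/15
  2 → 3: 5/12
  3 → 4: 5/9
  4 → 5: 5/10
  5 → 6: 5/19
  6 → 7: 5/17
  7 → 8: 1/16
  7 → 11: 4/16
  8 → 10: 1/16
  10 → 11: 1/10
  11 → 12: 5/18
  12 → 13: 5/9
  13 → 14: 5/5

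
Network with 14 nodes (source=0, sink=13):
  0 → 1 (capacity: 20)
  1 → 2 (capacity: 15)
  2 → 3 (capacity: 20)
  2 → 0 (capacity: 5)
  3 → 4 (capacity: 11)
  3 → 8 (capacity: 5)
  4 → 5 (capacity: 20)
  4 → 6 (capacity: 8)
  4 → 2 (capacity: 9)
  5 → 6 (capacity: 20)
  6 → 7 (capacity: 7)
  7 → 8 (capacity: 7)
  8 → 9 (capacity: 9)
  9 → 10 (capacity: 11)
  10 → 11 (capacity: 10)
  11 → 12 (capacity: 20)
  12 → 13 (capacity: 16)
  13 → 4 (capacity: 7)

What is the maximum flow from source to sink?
Maximum flow = 9

Max flow: 9

Flow assignment:
  0 → 1: 14/20
  1 → 2: 14/15
  2 → 3: 12/20
  2 → 0: 5/5
  3 → 4: 10/11
  3 → 8: 2/5
  4 → 6: 7/8
  4 → 2: 3/9
  6 → 7: 7/7
  7 → 8: 7/7
  8 → 9: 9/9
  9 → 10: 9/11
  10 → 11: 9/10
  11 → 12: 9/20
  12 → 13: 9/16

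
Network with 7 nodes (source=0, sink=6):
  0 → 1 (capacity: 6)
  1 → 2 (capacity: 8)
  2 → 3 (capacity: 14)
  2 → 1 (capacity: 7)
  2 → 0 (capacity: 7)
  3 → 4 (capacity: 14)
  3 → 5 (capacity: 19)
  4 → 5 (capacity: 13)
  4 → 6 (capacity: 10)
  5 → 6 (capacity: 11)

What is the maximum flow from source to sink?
Maximum flow = 6

Max flow: 6

Flow assignment:
  0 → 1: 6/6
  1 → 2: 6/8
  2 → 3: 6/14
  3 → 4: 6/14
  4 → 6: 6/10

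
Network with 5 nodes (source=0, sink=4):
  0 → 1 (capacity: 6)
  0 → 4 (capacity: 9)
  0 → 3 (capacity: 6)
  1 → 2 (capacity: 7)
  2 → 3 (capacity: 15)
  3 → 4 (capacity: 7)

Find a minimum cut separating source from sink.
Min cut value = 16, edges: (0,4), (3,4)

Min cut value: 16
Partition: S = [0, 1, 2, 3], T = [4]
Cut edges: (0,4), (3,4)

By max-flow min-cut theorem, max flow = min cut = 16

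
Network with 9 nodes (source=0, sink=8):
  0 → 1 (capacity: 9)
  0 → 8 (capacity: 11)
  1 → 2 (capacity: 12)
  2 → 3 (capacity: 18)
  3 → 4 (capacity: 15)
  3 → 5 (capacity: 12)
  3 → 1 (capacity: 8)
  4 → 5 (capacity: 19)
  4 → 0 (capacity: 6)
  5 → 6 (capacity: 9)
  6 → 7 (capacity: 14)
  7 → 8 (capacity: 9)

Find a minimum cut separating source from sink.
Min cut value = 20, edges: (0,8), (7,8)

Min cut value: 20
Partition: S = [0, 1, 2, 3, 4, 5, 6, 7], T = [8]
Cut edges: (0,8), (7,8)

By max-flow min-cut theorem, max flow = min cut = 20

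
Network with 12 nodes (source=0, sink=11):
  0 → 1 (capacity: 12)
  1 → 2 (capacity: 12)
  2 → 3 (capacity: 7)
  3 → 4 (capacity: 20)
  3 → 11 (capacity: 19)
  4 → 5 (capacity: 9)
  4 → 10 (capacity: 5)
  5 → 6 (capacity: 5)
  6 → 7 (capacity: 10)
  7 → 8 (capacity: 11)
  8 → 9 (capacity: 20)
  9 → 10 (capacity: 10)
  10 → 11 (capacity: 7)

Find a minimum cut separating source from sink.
Min cut value = 7, edges: (2,3)

Min cut value: 7
Partition: S = [0, 1, 2], T = [3, 4, 5, 6, 7, 8, 9, 10, 11]
Cut edges: (2,3)

By max-flow min-cut theorem, max flow = min cut = 7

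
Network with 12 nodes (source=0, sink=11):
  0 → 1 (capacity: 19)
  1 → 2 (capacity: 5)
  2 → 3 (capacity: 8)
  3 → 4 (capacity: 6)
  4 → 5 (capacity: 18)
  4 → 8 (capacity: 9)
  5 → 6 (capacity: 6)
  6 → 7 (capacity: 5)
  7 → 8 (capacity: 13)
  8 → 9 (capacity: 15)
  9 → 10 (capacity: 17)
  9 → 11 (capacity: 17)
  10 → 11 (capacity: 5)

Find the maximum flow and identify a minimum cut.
Max flow = 5, Min cut edges: (1,2)

Maximum flow: 5
Minimum cut: (1,2)
Partition: S = [0, 1], T = [2, 3, 4, 5, 6, 7, 8, 9, 10, 11]

Max-flow min-cut theorem verified: both equal 5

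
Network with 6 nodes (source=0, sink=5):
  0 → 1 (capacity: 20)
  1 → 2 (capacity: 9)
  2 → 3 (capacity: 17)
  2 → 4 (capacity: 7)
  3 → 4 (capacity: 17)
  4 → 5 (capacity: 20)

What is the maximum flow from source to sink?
Maximum flow = 9

Max flow: 9

Flow assignment:
  0 → 1: 9/20
  1 → 2: 9/9
  2 → 3: 2/17
  2 → 4: 7/7
  3 → 4: 2/17
  4 → 5: 9/20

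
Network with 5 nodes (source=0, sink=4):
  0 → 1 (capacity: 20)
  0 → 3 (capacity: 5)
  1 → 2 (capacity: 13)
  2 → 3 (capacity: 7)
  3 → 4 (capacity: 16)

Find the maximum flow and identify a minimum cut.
Max flow = 12, Min cut edges: (0,3), (2,3)

Maximum flow: 12
Minimum cut: (0,3), (2,3)
Partition: S = [0, 1, 2], T = [3, 4]

Max-flow min-cut theorem verified: both equal 12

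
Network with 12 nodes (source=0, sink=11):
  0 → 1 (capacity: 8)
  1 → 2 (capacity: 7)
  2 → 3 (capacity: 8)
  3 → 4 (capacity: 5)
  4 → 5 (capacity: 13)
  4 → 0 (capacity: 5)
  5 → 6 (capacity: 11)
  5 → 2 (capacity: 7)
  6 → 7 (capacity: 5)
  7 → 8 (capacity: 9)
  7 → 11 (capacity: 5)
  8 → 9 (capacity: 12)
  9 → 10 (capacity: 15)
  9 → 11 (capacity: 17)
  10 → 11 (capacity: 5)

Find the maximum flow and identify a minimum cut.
Max flow = 5, Min cut edges: (6,7)

Maximum flow: 5
Minimum cut: (6,7)
Partition: S = [0, 1, 2, 3, 4, 5, 6], T = [7, 8, 9, 10, 11]

Max-flow min-cut theorem verified: both equal 5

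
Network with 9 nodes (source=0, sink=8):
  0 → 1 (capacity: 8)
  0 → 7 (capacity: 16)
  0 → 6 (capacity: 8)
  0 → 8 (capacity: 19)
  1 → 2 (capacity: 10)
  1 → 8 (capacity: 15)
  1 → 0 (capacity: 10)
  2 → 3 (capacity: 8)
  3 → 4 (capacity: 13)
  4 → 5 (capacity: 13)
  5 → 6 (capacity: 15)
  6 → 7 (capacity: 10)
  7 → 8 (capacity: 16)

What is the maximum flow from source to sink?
Maximum flow = 43

Max flow: 43

Flow assignment:
  0 → 1: 8/8
  0 → 7: 8/16
  0 → 6: 8/8
  0 → 8: 19/19
  1 → 8: 8/15
  6 → 7: 8/10
  7 → 8: 16/16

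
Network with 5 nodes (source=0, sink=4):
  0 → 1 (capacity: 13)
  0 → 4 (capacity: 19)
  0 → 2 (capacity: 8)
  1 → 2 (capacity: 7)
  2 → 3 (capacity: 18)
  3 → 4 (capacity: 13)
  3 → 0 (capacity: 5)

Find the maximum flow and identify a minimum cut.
Max flow = 32, Min cut edges: (0,4), (3,4)

Maximum flow: 32
Minimum cut: (0,4), (3,4)
Partition: S = [0, 1, 2, 3], T = [4]

Max-flow min-cut theorem verified: both equal 32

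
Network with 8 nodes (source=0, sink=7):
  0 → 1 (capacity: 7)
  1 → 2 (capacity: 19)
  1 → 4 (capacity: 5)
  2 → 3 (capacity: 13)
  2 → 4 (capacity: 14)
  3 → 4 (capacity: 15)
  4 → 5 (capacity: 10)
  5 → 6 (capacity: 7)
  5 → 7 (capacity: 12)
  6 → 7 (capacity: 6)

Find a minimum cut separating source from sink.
Min cut value = 7, edges: (0,1)

Min cut value: 7
Partition: S = [0], T = [1, 2, 3, 4, 5, 6, 7]
Cut edges: (0,1)

By max-flow min-cut theorem, max flow = min cut = 7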